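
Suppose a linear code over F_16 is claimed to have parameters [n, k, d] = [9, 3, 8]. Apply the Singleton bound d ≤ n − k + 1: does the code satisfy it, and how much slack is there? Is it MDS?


Singleton RHS = n − k + 1 = 7, slack = -1, bound violated (no such code; not MDS).

Singleton bound: d ≤ n − k + 1.
Here n = 9, k = 3, so n − k + 1 = 7.
Given d = 8, check d ≤ 7: NO.
Slack = (n − k + 1) − d = -1.
The slack is negative: d = 8 exceeds n − k + 1 = 7 by 1, so the Singleton bound is violated and no linear [9, 3, 8]_16 code can exist. In particular it is not MDS (MDS requires d = n − k + 1 exactly).
Description: the claimed parameters are [9, 3, 8]_16; such a code would be impossible (violates the Singleton bound).


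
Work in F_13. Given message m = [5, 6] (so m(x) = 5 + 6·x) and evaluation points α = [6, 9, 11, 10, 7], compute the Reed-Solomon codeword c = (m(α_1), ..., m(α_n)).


c = [2, 7, 6, 0, 8]

Message polynomial: m(x) = 5 + 6·x (mod 13).
For each evaluation point α_i, compute m(α_i) mod 13:
  α_1 = 6: Horner steps 6 → 2, so m(6) = 2.
  α_2 = 9: Horner steps 6 → 7, so m(9) = 7.
  α_3 = 11: Horner steps 6 → 6, so m(11) = 6.
  α_4 = 10: Horner steps 6 → 0, so m(10) = 0.
  α_5 = 7: Horner steps 6 → 8, so m(7) = 8.
Codeword c = [2, 7, 6, 0, 8] ∈ F_13^5.


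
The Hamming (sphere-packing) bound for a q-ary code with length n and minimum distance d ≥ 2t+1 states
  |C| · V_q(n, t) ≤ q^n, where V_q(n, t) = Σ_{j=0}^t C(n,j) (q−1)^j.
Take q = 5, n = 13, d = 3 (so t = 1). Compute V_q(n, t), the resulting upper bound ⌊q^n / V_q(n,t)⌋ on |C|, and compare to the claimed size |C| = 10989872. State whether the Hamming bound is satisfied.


V_q(n, t) = 53, q^n = 1220703125, Hamming bound = 23032134, |C| = 10989872 ≤ bound (satisfied).

Step 1: Compute V_q(n, t) = Σ_{j=0}^1 C(n, j) (q−1)^j.
  j = 0: C(13,0)·(4)^0 = 1·1 = 1.
  j = 1: C(13,1)·(4)^1 = 13·4 = 52.
  V_q(n, t) = 1 + 52 = 53.
Step 2: q^n = 5^13 = 1220703125.
Step 3: Hamming bound ⌊q^n / V_q(n,t)⌋ = ⌊1220703125/53⌋ = 23032134.
Step 4: Compare |C| = 10989872 to 23032134: satisfied.
The claimed |C| lies below the Hamming bound.


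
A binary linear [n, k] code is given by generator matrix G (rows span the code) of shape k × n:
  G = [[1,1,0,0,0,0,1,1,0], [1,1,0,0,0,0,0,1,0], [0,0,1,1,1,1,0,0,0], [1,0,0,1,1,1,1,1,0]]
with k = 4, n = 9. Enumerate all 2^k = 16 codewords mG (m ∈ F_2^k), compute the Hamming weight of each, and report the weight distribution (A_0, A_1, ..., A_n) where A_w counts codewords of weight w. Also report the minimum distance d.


Weight distribution: A_0 = 1, A_1 = 1, A_2 = 1, A_3 = 3, A_4 = 4, A_5 = 3, A_6 = 1, A_7 = 1, A_8 = 1. Minimum distance d = 1.

Enumerate all 2^4 = 16 messages m ∈ F_2^4.
For each, compute codeword c = mG in F_2^9, then tally its weight.
  m = 0000 → c = 000000000, weight = 0.
  m = 1000 → c = 110000110, weight = 4.
  m = 0100 → c = 110000010, weight = 3.
  m = 1100 → c = 000000100, weight = 1.
  m = 0010 → c = 001111000, weight = 4.
  m = 1010 → c = 111111110, weight = 8.
  m = 0110 → c = 111111010, weight = 7.
  m = 1110 → c = 001111100, weight = 5.
  m = 0001 → c = 100111110, weight = 6.
  m = 1001 → c = 010111000, weight = 4.
  m = 0101 → c = 010111100, weight = 5.
  m = 1101 → c = 100111010, weight = 5.
  m = 0011 → c = 101000110, weight = 4.
  m = 1011 → c = 011000000, weight = 2.
  m = 0111 → c = 011000100, weight = 3.
  m = 1111 → c = 101000010, weight = 3.
Tally weights:
  weight 0: 1 codewords.
  weight 1: 1 codewords.
  weight 2: 1 codewords.
  weight 3: 3 codewords.
  weight 4: 4 codewords.
  weight 5: 3 codewords.
  weight 6: 1 codewords.
  weight 7: 1 codewords.
  weight 8: 1 codewords.
Minimum distance d = smallest w > 0 with A_w > 0 = 1.
Sanity: Σ A_w = 16 = 2^4 = 16 ✓.


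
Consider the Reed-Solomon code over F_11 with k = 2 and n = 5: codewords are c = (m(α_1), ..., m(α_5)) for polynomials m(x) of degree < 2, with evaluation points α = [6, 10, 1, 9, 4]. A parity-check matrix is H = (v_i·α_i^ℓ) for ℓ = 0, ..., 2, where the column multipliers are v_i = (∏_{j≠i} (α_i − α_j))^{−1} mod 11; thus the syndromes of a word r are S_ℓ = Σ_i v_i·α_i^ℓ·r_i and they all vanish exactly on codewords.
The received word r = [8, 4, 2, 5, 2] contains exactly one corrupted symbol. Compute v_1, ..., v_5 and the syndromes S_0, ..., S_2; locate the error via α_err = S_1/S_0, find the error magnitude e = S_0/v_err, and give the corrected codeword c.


S = (2, 8, 10), error at position 5, error magnitude e = 3, c = [8, 4, 2, 5, 10].

Step 1: column multipliers v_i = (∏_{j≠i}(α_i − α_j))^{−1} mod 11.
  i = 1 (α = 6): (6−10)(6−1)(6−9)(6−4) = (−4)·5·(−3)·2 = 120 ≡ 10, so v_1 = 10^{−1} = 10 (mod 11).
  i = 2 (α = 10): (10−6)(10−1)(10−9)(10−4) = 4·9·1·6 = 216 ≡ 7, so v_2 = 7^{−1} = 8 (mod 11).
  i = 3 (α = 1): (1−6)(1−10)(1−9)(1−4) = (−5)·(−9)·(−8)·(−3) = 1080 ≡ 2, so v_3 = 2^{−1} = 6 (mod 11).
  i = 4 (α = 9): (9−6)(9−10)(9−1)(9−4) = 3·(−1)·8·5 = −120 ≡ 1, so v_4 = 1^{−1} = 1 (mod 11).
  i = 5 (α = 4): (4−6)(4−10)(4−1)(4−9) = (−2)·(−6)·3·(−5) = −180 ≡ 7, so v_5 = 7^{−1} = 8 (mod 11).
  v = [10, 8, 6, 1, 8].
Step 2: syndromes of r = [8, 4, 2, 5, 2] (all sums mod 11).
  S_0 = Σ v_i r_i = 10·8 + 8·4 + 6·2 + 1·5 + 8·2 = 145 ≡ 2.
  S_1 = Σ v_i α_i r_i = 10·6·8 + 8·10·4 + 6·1·2 + 1·9·5 + 8·4·2 = 921 ≡ 8.
  α_i^2 mod 11 = [3, 1, 1, 4, 5].
  S_2 = Σ v_i α_i^2 r_i = 10·3·8 + 8·1·4 + 6·1·2 + 1·4·5 + 8·5·2 = 384 ≡ 10.
  S = (2, 8, 10) ≠ 0, so r is not a codeword (an error is present).
Step 3: locate the error. For a single error e at position i, S_ℓ = v_i·e·α_i^ℓ, so α_err = S_1/S_0.
  S_0^{−1} = 2^{−1} = 6 (mod 11), so α_err = 8·6 = 48 ≡ 4 = α_5. Error position i = 5.
  Consistency check: S_2/S_1 = 10·7 = 70 ≡ 4 = α_err ✓ (single-error assumption holds).
Step 4: error magnitude e = S_0/v_5 = S_0·∏_{j≠5}(α_5 − α_j) = 2·7 = 14 ≡ 3 (mod 11).
Step 5: correct position 5: c_5 = r_5 − e = 2 − 3 ≡ 10 (mod 11). Hence c = [8, 4, 2, 5, 10].
  Check: interpolating c through the α_i gives m(x) = 3 + 10·x (degree < 2) with m(α_i) = c_i for every i, so c is indeed a codeword.


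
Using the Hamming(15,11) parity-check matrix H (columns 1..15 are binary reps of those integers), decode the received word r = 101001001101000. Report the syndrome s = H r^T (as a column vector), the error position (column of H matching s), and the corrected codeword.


s = (1, 0, 1, 1)^T, error position = 11, corrected codeword c = 101001001111000

Compute s = H r^T mod 2 one row at a time:
  s_1 = 0 + 1 + 1 + 0 + 1 + 0 + 0 + 0 = 3 ≡ 1 (mod 2).
  s_2 = 0 + 0 + 1 + 0 + 1 + 0 + 0 + 0 = 2 ≡ 0 (mod 2).
  s_3 = 0 + 1 + 1 + 0 + 1 + 0 + 0 + 0 = 3 ≡ 1 (mod 2).
  s_4 = 1 + 1 + 0 + 0 + 1 + 0 + 0 + 0 = 3 ≡ 1 (mod 2).
s = (1, 0, 1, 1)^T — this equals column 11 of H (binary 1011), so error is at position 11.
Correct: flip bit 11 of r = 101001001101000 to get c = 101001001111000.


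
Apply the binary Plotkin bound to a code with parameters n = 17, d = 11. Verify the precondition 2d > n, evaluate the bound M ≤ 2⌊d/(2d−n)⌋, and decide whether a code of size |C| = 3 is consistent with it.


Plotkin bound M ≤ 4; given |C| = 3 ≤ bound (satisfied).

Check applicability: 2d = 22, n = 17.
2d − n = 5 > 0, so Plotkin applies.
Compute d/(2d−n) = 11/5 ≈ 2.2000.
⌊d/(2d−n)⌋ = 2.
Plotkin bound: M ≤ 2·2 = 4.
Given |C| = 3, check: satisfied.
This |C| is below the Plotkin bound.


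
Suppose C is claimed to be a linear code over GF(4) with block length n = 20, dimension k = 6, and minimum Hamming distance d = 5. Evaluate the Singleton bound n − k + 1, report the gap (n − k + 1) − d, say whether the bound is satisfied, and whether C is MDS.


Singleton RHS = n − k + 1 = 15, slack = 10, bound satisfied, not MDS.

Singleton bound: d ≤ n − k + 1.
Here n = 20, k = 6, so n − k + 1 = 15.
Given d = 5, check d ≤ 15: YES.
Slack = (n − k + 1) − d = 10.
The code is NOT MDS (slack = 10 > 0).
Description: the claimed parameters are [20, 6, 5]_4; such a code would be non-MDS.


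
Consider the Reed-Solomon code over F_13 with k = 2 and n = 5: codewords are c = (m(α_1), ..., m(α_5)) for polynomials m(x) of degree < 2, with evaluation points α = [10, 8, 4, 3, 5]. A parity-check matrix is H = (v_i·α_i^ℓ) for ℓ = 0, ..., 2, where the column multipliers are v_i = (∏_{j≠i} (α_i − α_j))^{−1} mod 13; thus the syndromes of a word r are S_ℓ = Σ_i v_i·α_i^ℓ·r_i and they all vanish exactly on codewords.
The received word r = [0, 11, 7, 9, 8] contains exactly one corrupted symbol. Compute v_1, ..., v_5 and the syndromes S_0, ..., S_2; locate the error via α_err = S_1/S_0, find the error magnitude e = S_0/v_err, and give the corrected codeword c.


S = (11, 7, 8), error at position 4, error magnitude e = 3, c = [0, 11, 7, 6, 8].

Step 1: column multipliers v_i = (∏_{j≠i}(α_i − α_j))^{−1} mod 13.
  i = 1 (α = 10): (10−8)(10−4)(10−3)(10−5) = 2·6·7·5 = 420 ≡ 4, so v_1 = 4^{−1} = 10 (mod 13).
  i = 2 (α = 8): (8−10)(8−4)(8−3)(8−5) = (−2)·4·5·3 = −120 ≡ 10, so v_2 = 10^{−1} = 4 (mod 13).
  i = 3 (α = 4): (4−10)(4−8)(4−3)(4−5) = (−6)·(−4)·1·(−1) = −24 ≡ 2, so v_3 = 2^{−1} = 7 (mod 13).
  i = 4 (α = 3): (3−10)(3−8)(3−4)(3−5) = (−7)·(−5)·(−1)·(−2) = 70 ≡ 5, so v_4 = 5^{−1} = 8 (mod 13).
  i = 5 (α = 5): (5−10)(5−8)(5−4)(5−3) = (−5)·(−3)·1·2 = 30 ≡ 4, so v_5 = 4^{−1} = 10 (mod 13).
  v = [10, 4, 7, 8, 10].
Step 2: syndromes of r = [0, 11, 7, 9, 8] (all sums mod 13).
  S_0 = Σ v_i r_i = 10·0 + 4·11 + 7·7 + 8·9 + 10·8 = 245 ≡ 11.
  S_1 = Σ v_i α_i r_i = 10·10·0 + 4·8·11 + 7·4·7 + 8·3·9 + 10·5·8 = 1164 ≡ 7.
  α_i^2 mod 13 = [9, 12, 3, 9, 12].
  S_2 = Σ v_i α_i^2 r_i = 10·9·0 + 4·12·11 + 7·3·7 + 8·9·9 + 10·12·8 = 2283 ≡ 8.
  S = (11, 7, 8) ≠ 0, so r is not a codeword (an error is present).
Step 3: locate the error. For a single error e at position i, S_ℓ = v_i·e·α_i^ℓ, so α_err = S_1/S_0.
  S_0^{−1} = 11^{−1} = 6 (mod 13), so α_err = 7·6 = 42 ≡ 3 = α_4. Error position i = 4.
  Consistency check: S_2/S_1 = 8·2 = 16 ≡ 3 = α_err ✓ (single-error assumption holds).
Step 4: error magnitude e = S_0/v_4 = S_0·∏_{j≠4}(α_4 − α_j) = 11·5 = 55 ≡ 3 (mod 13).
Step 5: correct position 4: c_4 = r_4 − e = 9 − 3 ≡ 6 (mod 13). Hence c = [0, 11, 7, 6, 8].
  Check: interpolating c through the α_i gives m(x) = 3 + 1·x (degree < 2) with m(α_i) = c_i for every i, so c is indeed a codeword.


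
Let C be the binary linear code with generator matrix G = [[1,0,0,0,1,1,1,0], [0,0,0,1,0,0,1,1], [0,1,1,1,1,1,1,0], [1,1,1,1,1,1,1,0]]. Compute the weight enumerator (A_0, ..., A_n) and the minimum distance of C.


Weight distribution: A_0 = 1, A_1 = 1, A_3 = 3, A_4 = 5, A_5 = 3, A_6 = 2, A_7 = 1. Minimum distance d = 1.

Enumerate all 2^4 = 16 messages m ∈ F_2^4.
For each, compute codeword c = mG in F_2^8, then tally its weight.
  m = 0000 → c = 00000000, weight = 0.
  m = 1000 → c = 10001110, weight = 4.
  m = 0100 → c = 00010011, weight = 3.
  m = 1100 → c = 10011101, weight = 5.
  m = 0010 → c = 01111110, weight = 6.
  m = 1010 → c = 11110000, weight = 4.
  m = 0110 → c = 01101101, weight = 5.
  m = 1110 → c = 11100011, weight = 5.
  m = 0001 → c = 11111110, weight = 7.
  m = 1001 → c = 01110000, weight = 3.
  m = 0101 → c = 11101101, weight = 6.
  m = 1101 → c = 01100011, weight = 4.
  m = 0011 → c = 10000000, weight = 1.
  m = 1011 → c = 00001110, weight = 3.
  m = 0111 → c = 10010011, weight = 4.
  m = 1111 → c = 00011101, weight = 4.
Tally weights:
  weight 0: 1 codewords.
  weight 1: 1 codewords.
  weight 3: 3 codewords.
  weight 4: 5 codewords.
  weight 5: 3 codewords.
  weight 6: 2 codewords.
  weight 7: 1 codewords.
Minimum distance d = smallest w > 0 with A_w > 0 = 1.
Sanity: Σ A_w = 16 = 2^4 = 16 ✓.


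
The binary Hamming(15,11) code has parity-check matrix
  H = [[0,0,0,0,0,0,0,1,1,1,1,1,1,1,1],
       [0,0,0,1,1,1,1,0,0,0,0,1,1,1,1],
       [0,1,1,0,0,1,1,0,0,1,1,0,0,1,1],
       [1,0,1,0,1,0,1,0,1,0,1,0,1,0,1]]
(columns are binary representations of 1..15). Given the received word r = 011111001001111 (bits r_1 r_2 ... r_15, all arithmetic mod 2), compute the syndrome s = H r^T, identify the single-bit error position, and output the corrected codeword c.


s = (1, 1, 1, 1)^T, error position = 15, corrected codeword c = 011111001001110

Compute s = H r^T mod 2 one row at a time:
  s_1 = 0 + 1 + 0 + 0 + 1 + 1 + 1 + 1 = 5 ≡ 1 (mod 2).
  s_2 = 1 + 1 + 1 + 0 + 1 + 1 + 1 + 1 = 7 ≡ 1 (mod 2).
  s_3 = 1 + 1 + 1 + 0 + 0 + 0 + 1 + 1 = 5 ≡ 1 (mod 2).
  s_4 = 0 + 1 + 1 + 0 + 1 + 0 + 1 + 1 = 5 ≡ 1 (mod 2).
s = (1, 1, 1, 1)^T — this equals column 15 of H (binary 1111), so error is at position 15.
Correct: flip bit 15 of r = 011111001001111 to get c = 011111001001110.


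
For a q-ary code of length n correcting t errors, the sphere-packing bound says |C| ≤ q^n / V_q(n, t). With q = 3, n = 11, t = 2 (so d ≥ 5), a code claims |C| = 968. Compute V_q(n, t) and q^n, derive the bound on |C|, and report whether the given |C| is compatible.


V_q(n, t) = 243, q^n = 177147, Hamming bound = 729, |C| = 968 > bound (violated).

Step 1: Compute V_q(n, t) = Σ_{j=0}^2 C(n, j) (q−1)^j.
  j = 0: C(11,0)·(2)^0 = 1·1 = 1.
  j = 1: C(11,1)·(2)^1 = 11·2 = 22.
  j = 2: C(11,2)·(2)^2 = 55·4 = 220.
  V_q(n, t) = 1 + 22 + 220 = 243.
Step 2: q^n = 3^11 = 177147.
Step 3: Hamming bound ⌊q^n / V_q(n,t)⌋ = ⌊177147/243⌋ = 729.
Step 4: Compare |C| = 968 to 729: violated.
The claimed |C| lies above the Hamming bound, so no 3-ary code of length 11 with d ≥ 5 can have 968 codewords.


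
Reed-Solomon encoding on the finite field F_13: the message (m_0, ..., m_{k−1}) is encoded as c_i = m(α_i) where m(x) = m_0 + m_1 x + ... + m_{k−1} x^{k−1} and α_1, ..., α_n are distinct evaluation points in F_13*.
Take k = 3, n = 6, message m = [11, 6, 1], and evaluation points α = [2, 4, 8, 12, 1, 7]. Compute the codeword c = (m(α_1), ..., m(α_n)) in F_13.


c = [1, 12, 6, 6, 5, 11]

Message polynomial: m(x) = 11 + 6·x + 1·x^2 (mod 13).
For each evaluation point α_i, compute m(α_i) mod 13:
  α_1 = 2: Horner steps 1 → 8 → 1, so m(2) = 1.
  α_2 = 4: Horner steps 1 → 10 → 12, so m(4) = 12.
  α_3 = 8: Horner steps 1 → 1 → 6, so m(8) = 6.
  α_4 = 12: Horner steps 1 → 5 → 6, so m(12) = 6.
  α_5 = 1: Horner steps 1 → 7 → 5, so m(1) = 5.
  α_6 = 7: Horner steps 1 → 0 → 11, so m(7) = 11.
Codeword c = [1, 12, 6, 6, 5, 11] ∈ F_13^6.


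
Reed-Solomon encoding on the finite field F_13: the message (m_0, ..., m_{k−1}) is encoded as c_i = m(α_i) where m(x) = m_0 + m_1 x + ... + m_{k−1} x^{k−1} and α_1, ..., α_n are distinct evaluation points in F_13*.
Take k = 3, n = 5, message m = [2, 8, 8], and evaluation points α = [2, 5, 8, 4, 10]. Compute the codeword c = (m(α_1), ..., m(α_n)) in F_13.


c = [11, 8, 6, 6, 11]

Message polynomial: m(x) = 2 + 8·x + 8·x^2 (mod 13).
For each evaluation point α_i, compute m(α_i) mod 13:
  α_1 = 2: Horner steps 8 → 11 → 11, so m(2) = 11.
  α_2 = 5: Horner steps 8 → 9 → 8, so m(5) = 8.
  α_3 = 8: Horner steps 8 → 7 → 6, so m(8) = 6.
  α_4 = 4: Horner steps 8 → 1 → 6, so m(4) = 6.
  α_5 = 10: Horner steps 8 → 10 → 11, so m(10) = 11.
Codeword c = [11, 8, 6, 6, 11] ∈ F_13^5.


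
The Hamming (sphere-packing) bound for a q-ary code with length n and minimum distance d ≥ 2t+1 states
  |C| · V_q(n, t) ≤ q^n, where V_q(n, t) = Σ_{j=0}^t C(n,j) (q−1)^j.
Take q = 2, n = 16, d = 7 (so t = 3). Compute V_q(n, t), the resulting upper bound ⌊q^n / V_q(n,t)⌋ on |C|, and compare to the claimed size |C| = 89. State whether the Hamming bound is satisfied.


V_q(n, t) = 697, q^n = 65536, Hamming bound = 94, |C| = 89 ≤ bound (satisfied).

Step 1: Compute V_q(n, t) = Σ_{j=0}^3 C(n, j) (q−1)^j.
  j = 0: C(16,0)·(1)^0 = 1·1 = 1.
  j = 1: C(16,1)·(1)^1 = 16·1 = 16.
  j = 2: C(16,2)·(1)^2 = 120·1 = 120.
  j = 3: C(16,3)·(1)^3 = 560·1 = 560.
  V_q(n, t) = 1 + 16 + 120 + 560 = 697.
Step 2: q^n = 2^16 = 65536.
Step 3: Hamming bound ⌊q^n / V_q(n,t)⌋ = ⌊65536/697⌋ = 94.
Step 4: Compare |C| = 89 to 94: satisfied.
The claimed |C| lies below the Hamming bound.


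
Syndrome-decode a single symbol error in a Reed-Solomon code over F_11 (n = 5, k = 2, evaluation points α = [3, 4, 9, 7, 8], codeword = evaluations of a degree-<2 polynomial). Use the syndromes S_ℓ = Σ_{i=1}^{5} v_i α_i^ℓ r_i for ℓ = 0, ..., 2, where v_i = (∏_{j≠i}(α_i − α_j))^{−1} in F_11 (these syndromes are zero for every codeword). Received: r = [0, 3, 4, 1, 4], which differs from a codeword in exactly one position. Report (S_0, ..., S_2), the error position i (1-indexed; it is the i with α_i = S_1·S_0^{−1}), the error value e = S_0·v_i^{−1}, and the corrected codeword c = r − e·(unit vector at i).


S = (6, 10, 2), error at position 3, error magnitude e = 8, c = [0, 3, 7, 1, 4].

Step 1: column multipliers v_i = (∏_{j≠i}(α_i − α_j))^{−1} mod 11.
  i = 1 (α = 3): (3−4)(3−9)(3−7)(3−8) = (−1)·(−6)·(−4)·(−5) = 120 ≡ 10, so v_1 = 10^{−1} = 10 (mod 11).
  i = 2 (α = 4): (4−3)(4−9)(4−7)(4−8) = 1·(−5)·(−3)·(−4) = −60 ≡ 6, so v_2 = 6^{−1} = 2 (mod 11).
  i = 3 (α = 9): (9−3)(9−4)(9−7)(9−8) = 6·5·2·1 = 60 ≡ 5, so v_3 = 5^{−1} = 9 (mod 11).
  i = 4 (α = 7): (7−3)(7−4)(7−9)(7−8) = 4·3·(−2)·(−1) = 24 ≡ 2, so v_4 = 2^{−1} = 6 (mod 11).
  i = 5 (α = 8): (8−3)(8−4)(8−9)(8−7) = 5·4·(−1)·1 = −20 ≡ 2, so v_5 = 2^{−1} = 6 (mod 11).
  v = [10, 2, 9, 6, 6].
Step 2: syndromes of r = [0, 3, 4, 1, 4] (all sums mod 11).
  S_0 = Σ v_i r_i = 10·0 + 2·3 + 9·4 + 6·1 + 6·4 = 72 ≡ 6.
  S_1 = Σ v_i α_i r_i = 10·3·0 + 2·4·3 + 9·9·4 + 6·7·1 + 6·8·4 = 582 ≡ 10.
  α_i^2 mod 11 = [9, 5, 4, 5, 9].
  S_2 = Σ v_i α_i^2 r_i = 10·9·0 + 2·5·3 + 9·4·4 + 6·5·1 + 6·9·4 = 420 ≡ 2.
  S = (6, 10, 2) ≠ 0, so r is not a codeword (an error is present).
Step 3: locate the error. For a single error e at position i, S_ℓ = v_i·e·α_i^ℓ, so α_err = S_1/S_0.
  S_0^{−1} = 6^{−1} = 2 (mod 11), so α_err = 10·2 = 20 ≡ 9 = α_3. Error position i = 3.
  Consistency check: S_2/S_1 = 2·10 = 20 ≡ 9 = α_err ✓ (single-error assumption holds).
Step 4: error magnitude e = S_0/v_3 = S_0·∏_{j≠3}(α_3 − α_j) = 6·5 = 30 ≡ 8 (mod 11).
Step 5: correct position 3: c_3 = r_3 − e = 4 − 8 ≡ 7 (mod 11). Hence c = [0, 3, 7, 1, 4].
  Check: interpolating c through the α_i gives m(x) = 2 + 3·x (degree < 2) with m(α_i) = c_i for every i, so c is indeed a codeword.


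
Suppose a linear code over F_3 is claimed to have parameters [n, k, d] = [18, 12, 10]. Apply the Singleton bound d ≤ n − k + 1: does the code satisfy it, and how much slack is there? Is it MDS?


Singleton RHS = n − k + 1 = 7, slack = -3, bound violated (no such code; not MDS).

Singleton bound: d ≤ n − k + 1.
Here n = 18, k = 12, so n − k + 1 = 7.
Given d = 10, check d ≤ 7: NO.
Slack = (n − k + 1) − d = -3.
The slack is negative: d = 10 exceeds n − k + 1 = 7 by 3, so the Singleton bound is violated and no linear [18, 12, 10]_3 code can exist. In particular it is not MDS (MDS requires d = n − k + 1 exactly).
Description: the claimed parameters are [18, 12, 10]_3; such a code would be impossible (violates the Singleton bound).


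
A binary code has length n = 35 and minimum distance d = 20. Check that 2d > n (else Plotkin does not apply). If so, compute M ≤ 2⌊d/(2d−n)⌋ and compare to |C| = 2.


Plotkin bound M ≤ 8; given |C| = 2 ≤ bound (satisfied).

Check applicability: 2d = 40, n = 35.
2d − n = 5 > 0, so Plotkin applies.
Compute d/(2d−n) = 20/5 ≈ 4.0000.
⌊d/(2d−n)⌋ = 4.
Plotkin bound: M ≤ 2·4 = 8.
Given |C| = 2, check: satisfied.
This |C| is below the Plotkin bound.


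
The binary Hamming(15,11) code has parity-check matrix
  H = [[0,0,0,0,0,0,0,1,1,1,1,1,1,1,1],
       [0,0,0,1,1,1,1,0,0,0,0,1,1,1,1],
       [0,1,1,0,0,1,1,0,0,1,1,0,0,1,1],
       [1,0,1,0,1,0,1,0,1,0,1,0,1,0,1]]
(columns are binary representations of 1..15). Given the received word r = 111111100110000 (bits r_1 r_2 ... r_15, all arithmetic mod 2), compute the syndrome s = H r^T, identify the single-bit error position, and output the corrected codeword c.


s = (0, 0, 0, 1)^T, error position = 1, corrected codeword c = 011111100110000

Compute s = H r^T mod 2 one row at a time:
  s_1 = 0 + 0 + 1 + 1 + 0 + 0 + 0 + 0 = 2 ≡ 0 (mod 2).
  s_2 = 1 + 1 + 1 + 1 + 0 + 0 + 0 + 0 = 4 ≡ 0 (mod 2).
  s_3 = 1 + 1 + 1 + 1 + 1 + 1 + 0 + 0 = 6 ≡ 0 (mod 2).
  s_4 = 1 + 1 + 1 + 1 + 0 + 1 + 0 + 0 = 5 ≡ 1 (mod 2).
s = (0, 0, 0, 1)^T — this equals column 1 of H (binary 0001), so error is at position 1.
Correct: flip bit 1 of r = 111111100110000 to get c = 011111100110000.


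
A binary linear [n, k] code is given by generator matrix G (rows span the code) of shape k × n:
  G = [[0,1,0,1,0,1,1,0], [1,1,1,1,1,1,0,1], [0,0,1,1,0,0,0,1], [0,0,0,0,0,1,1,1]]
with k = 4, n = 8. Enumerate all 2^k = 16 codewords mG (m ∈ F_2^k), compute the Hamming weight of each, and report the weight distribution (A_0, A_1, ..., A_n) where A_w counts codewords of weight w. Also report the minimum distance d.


Weight distribution: A_0 = 1, A_2 = 1, A_3 = 3, A_4 = 5, A_5 = 4, A_6 = 1, A_7 = 1. Minimum distance d = 2.

Enumerate all 2^4 = 16 messages m ∈ F_2^4.
For each, compute codeword c = mG in F_2^8, then tally its weight.
  m = 0000 → c = 00000000, weight = 0.
  m = 1000 → c = 01010110, weight = 4.
  m = 0100 → c = 11111101, weight = 7.
  m = 1100 → c = 10101011, weight = 5.
  m = 0010 → c = 00110001, weight = 3.
  m = 1010 → c = 01100111, weight = 5.
  m = 0110 → c = 11001100, weight = 4.
  m = 1110 → c = 10011010, weight = 4.
  m = 0001 → c = 00000111, weight = 3.
  m = 1001 → c = 01010001, weight = 3.
  m = 0101 → c = 11111010, weight = 6.
  m = 1101 → c = 10101100, weight = 4.
  m = 0011 → c = 00110110, weight = 4.
  m = 1011 → c = 01100000, weight = 2.
  m = 0111 → c = 11001011, weight = 5.
  m = 1111 → c = 10011101, weight = 5.
Tally weights:
  weight 0: 1 codewords.
  weight 2: 1 codewords.
  weight 3: 3 codewords.
  weight 4: 5 codewords.
  weight 5: 4 codewords.
  weight 6: 1 codewords.
  weight 7: 1 codewords.
Minimum distance d = smallest w > 0 with A_w > 0 = 2.
Sanity: Σ A_w = 16 = 2^4 = 16 ✓.


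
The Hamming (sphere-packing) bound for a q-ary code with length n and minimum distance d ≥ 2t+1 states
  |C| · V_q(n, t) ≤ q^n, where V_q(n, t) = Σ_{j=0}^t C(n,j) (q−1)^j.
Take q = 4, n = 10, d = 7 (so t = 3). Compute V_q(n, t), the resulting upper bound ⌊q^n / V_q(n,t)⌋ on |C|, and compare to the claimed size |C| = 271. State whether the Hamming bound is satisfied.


V_q(n, t) = 3676, q^n = 1048576, Hamming bound = 285, |C| = 271 ≤ bound (satisfied).

Step 1: Compute V_q(n, t) = Σ_{j=0}^3 C(n, j) (q−1)^j.
  j = 0: C(10,0)·(3)^0 = 1·1 = 1.
  j = 1: C(10,1)·(3)^1 = 10·3 = 30.
  j = 2: C(10,2)·(3)^2 = 45·9 = 405.
  j = 3: C(10,3)·(3)^3 = 120·27 = 3240.
  V_q(n, t) = 1 + 30 + 405 + 3240 = 3676.
Step 2: q^n = 4^10 = 1048576.
Step 3: Hamming bound ⌊q^n / V_q(n,t)⌋ = ⌊1048576/3676⌋ = 285.
Step 4: Compare |C| = 271 to 285: satisfied.
The claimed |C| lies below the Hamming bound.


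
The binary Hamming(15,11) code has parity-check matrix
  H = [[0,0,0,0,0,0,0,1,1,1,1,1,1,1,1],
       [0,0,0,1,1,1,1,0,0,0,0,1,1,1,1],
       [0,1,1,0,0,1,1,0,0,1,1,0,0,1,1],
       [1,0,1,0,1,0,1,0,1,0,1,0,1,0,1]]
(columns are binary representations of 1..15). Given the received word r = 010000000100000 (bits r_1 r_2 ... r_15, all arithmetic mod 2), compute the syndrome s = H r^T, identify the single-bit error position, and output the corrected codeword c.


s = (1, 0, 0, 0)^T, error position = 8, corrected codeword c = 010000010100000

Compute s = H r^T mod 2 one row at a time:
  s_1 = 0 + 0 + 1 + 0 + 0 + 0 + 0 + 0 = 1 ≡ 1 (mod 2).
  s_2 = 0 + 0 + 0 + 0 + 0 + 0 + 0 + 0 = 0 ≡ 0 (mod 2).
  s_3 = 1 + 0 + 0 + 0 + 1 + 0 + 0 + 0 = 2 ≡ 0 (mod 2).
  s_4 = 0 + 0 + 0 + 0 + 0 + 0 + 0 + 0 = 0 ≡ 0 (mod 2).
s = (1, 0, 0, 0)^T — this equals column 8 of H (binary 1000), so error is at position 8.
Correct: flip bit 8 of r = 010000000100000 to get c = 010000010100000.


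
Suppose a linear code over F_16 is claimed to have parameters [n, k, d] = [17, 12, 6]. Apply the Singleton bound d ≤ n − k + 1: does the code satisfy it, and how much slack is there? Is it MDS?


Singleton RHS = n − k + 1 = 6, slack = 0, bound satisfied, MDS.

Singleton bound: d ≤ n − k + 1.
Here n = 17, k = 12, so n − k + 1 = 6.
Given d = 6, check d ≤ 6: YES.
Slack = (n − k + 1) − d = 0.
The code is MDS (slack = 0).
Description: the claimed parameters are [17, 12, 6]_16; such a code would be MDS (meets Singleton bound).


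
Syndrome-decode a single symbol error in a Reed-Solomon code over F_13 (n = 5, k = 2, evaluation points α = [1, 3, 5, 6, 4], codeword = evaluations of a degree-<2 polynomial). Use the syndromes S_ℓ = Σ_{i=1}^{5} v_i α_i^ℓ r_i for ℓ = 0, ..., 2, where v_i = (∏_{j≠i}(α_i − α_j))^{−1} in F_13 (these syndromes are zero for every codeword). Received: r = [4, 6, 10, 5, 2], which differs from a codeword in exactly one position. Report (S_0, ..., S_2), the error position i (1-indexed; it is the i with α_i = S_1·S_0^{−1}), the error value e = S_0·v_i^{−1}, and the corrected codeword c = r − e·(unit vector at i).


S = (12, 10, 4), error at position 2, error magnitude e = 12, c = [4, 7, 10, 5, 2].

Step 1: column multipliers v_i = (∏_{j≠i}(α_i − α_j))^{−1} mod 13.
  i = 1 (α = 1): (1−3)(1−5)(1−6)(1−4) = (−2)·(−4)·(−5)·(−3) = 120 ≡ 3, so v_1 = 3^{−1} = 9 (mod 13).
  i = 2 (α = 3): (3−1)(3−5)(3−6)(3−4) = 2·(−2)·(−3)·(−1) = −12 ≡ 1, so v_2 = 1^{−1} = 1 (mod 13).
  i = 3 (α = 5): (5−1)(5−3)(5−6)(5−4) = 4·2·(−1)·1 = −8 ≡ 5, so v_3 = 5^{−1} = 8 (mod 13).
  i = 4 (α = 6): (6−1)(6−3)(6−5)(6−4) = 5·3·1·2 = 30 ≡ 4, so v_4 = 4^{−1} = 10 (mod 13).
  i = 5 (α = 4): (4−1)(4−3)(4−5)(4−6) = 3·1·(−1)·(−2) = 6 ≡ 6, so v_5 = 6^{−1} = 11 (mod 13).
  v = [9, 1, 8, 10, 11].
Step 2: syndromes of r = [4, 6, 10, 5, 2] (all sums mod 13).
  S_0 = Σ v_i r_i = 9·4 + 1·6 + 8·10 + 10·5 + 11·2 = 194 ≡ 12.
  S_1 = Σ v_i α_i r_i = 9·1·4 + 1·3·6 + 8·5·10 + 10·6·5 + 11·4·2 = 842 ≡ 10.
  α_i^2 mod 13 = [1, 9, 12, 10, 3].
  S_2 = Σ v_i α_i^2 r_i = 9·1·4 + 1·9·6 + 8·12·10 + 10·10·5 + 11·3·2 = 1616 ≡ 4.
  S = (12, 10, 4) ≠ 0, so r is not a codeword (an error is present).
Step 3: locate the error. For a single error e at position i, S_ℓ = v_i·e·α_i^ℓ, so α_err = S_1/S_0.
  S_0^{−1} = 12^{−1} = 12 (mod 13), so α_err = 10·12 = 120 ≡ 3 = α_2. Error position i = 2.
  Consistency check: S_2/S_1 = 4·4 = 16 ≡ 3 = α_err ✓ (single-error assumption holds).
Step 4: error magnitude e = S_0/v_2 = S_0·∏_{j≠2}(α_2 − α_j) = 12·1 = 12 ≡ 12 (mod 13).
Step 5: correct position 2: c_2 = r_2 − e = 6 − 12 ≡ 7 (mod 13). Hence c = [4, 7, 10, 5, 2].
  Check: interpolating c through the α_i gives m(x) = 9 + 8·x (degree < 2) with m(α_i) = c_i for every i, so c is indeed a codeword.


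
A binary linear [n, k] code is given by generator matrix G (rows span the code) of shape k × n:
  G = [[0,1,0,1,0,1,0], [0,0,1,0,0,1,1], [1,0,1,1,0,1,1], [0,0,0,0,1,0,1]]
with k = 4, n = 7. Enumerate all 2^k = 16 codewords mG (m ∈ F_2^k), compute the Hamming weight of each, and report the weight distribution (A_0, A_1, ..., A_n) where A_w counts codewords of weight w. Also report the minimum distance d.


Weight distribution: A_0 = 1, A_2 = 2, A_3 = 4, A_4 = 5, A_5 = 4. Minimum distance d = 2.

Enumerate all 2^4 = 16 messages m ∈ F_2^4.
For each, compute codeword c = mG in F_2^7, then tally its weight.
  m = 0000 → c = 0000000, weight = 0.
  m = 1000 → c = 0101010, weight = 3.
  m = 0100 → c = 0010011, weight = 3.
  m = 1100 → c = 0111001, weight = 4.
  m = 0010 → c = 1011011, weight = 5.
  m = 1010 → c = 1110001, weight = 4.
  m = 0110 → c = 1001000, weight = 2.
  m = 1110 → c = 1100010, weight = 3.
  m = 0001 → c = 0000101, weight = 2.
  m = 1001 → c = 0101111, weight = 5.
  m = 0101 → c = 0010110, weight = 3.
  m = 1101 → c = 0111100, weight = 4.
  m = 0011 → c = 1011110, weight = 5.
  m = 1011 → c = 1110100, weight = 4.
  m = 0111 → c = 1001101, weight = 4.
  m = 1111 → c = 1100111, weight = 5.
Tally weights:
  weight 0: 1 codewords.
  weight 2: 2 codewords.
  weight 3: 4 codewords.
  weight 4: 5 codewords.
  weight 5: 4 codewords.
Minimum distance d = smallest w > 0 with A_w > 0 = 2.
Sanity: Σ A_w = 16 = 2^4 = 16 ✓.


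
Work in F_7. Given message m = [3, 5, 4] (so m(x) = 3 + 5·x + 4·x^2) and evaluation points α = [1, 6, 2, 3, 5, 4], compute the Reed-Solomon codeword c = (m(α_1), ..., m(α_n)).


c = [5, 2, 1, 5, 2, 3]

Message polynomial: m(x) = 3 + 5·x + 4·x^2 (mod 7).
For each evaluation point α_i, compute m(α_i) mod 7:
  α_1 = 1: Horner steps 4 → 2 → 5, so m(1) = 5.
  α_2 = 6: Horner steps 4 → 1 → 2, so m(6) = 2.
  α_3 = 2: Horner steps 4 → 6 → 1, so m(2) = 1.
  α_4 = 3: Horner steps 4 → 3 → 5, so m(3) = 5.
  α_5 = 5: Horner steps 4 → 4 → 2, so m(5) = 2.
  α_6 = 4: Horner steps 4 → 0 → 3, so m(4) = 3.
Codeword c = [5, 2, 1, 5, 2, 3] ∈ F_7^6.


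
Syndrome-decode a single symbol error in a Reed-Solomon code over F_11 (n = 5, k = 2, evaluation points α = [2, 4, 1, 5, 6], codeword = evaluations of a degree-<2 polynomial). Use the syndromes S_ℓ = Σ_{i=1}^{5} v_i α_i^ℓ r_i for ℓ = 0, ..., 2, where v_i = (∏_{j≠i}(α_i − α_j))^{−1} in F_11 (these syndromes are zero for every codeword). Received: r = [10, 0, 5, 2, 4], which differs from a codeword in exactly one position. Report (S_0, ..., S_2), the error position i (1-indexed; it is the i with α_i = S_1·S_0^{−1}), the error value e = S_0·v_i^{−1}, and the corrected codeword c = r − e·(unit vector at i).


S = (4, 8, 5), error at position 1, error magnitude e = 3, c = [7, 0, 5, 2, 4].

Step 1: column multipliers v_i = (∏_{j≠i}(α_i − α_j))^{−1} mod 11.
  i = 1 (α = 2): (2−4)(2−1)(2−5)(2−6) = (−2)·1·(−3)·(−4) = −24 ≡ 9, so v_1 = 9^{−1} = 5 (mod 11).
  i = 2 (α = 4): (4−2)(4−1)(4−5)(4−6) = 2·3·(−1)·(−2) = 12 ≡ 1, so v_2 = 1^{−1} = 1 (mod 11).
  i = 3 (α = 1): (1−2)(1−4)(1−5)(1−6) = (−1)·(−3)·(−4)·(−5) = 60 ≡ 5, so v_3 = 5^{−1} = 9 (mod 11).
  i = 4 (α = 5): (5−2)(5−4)(5−1)(5−6) = 3·1·4·(−1) = −12 ≡ 10, so v_4 = 10^{−1} = 10 (mod 11).
  i = 5 (α = 6): (6−2)(6−4)(6−1)(6−5) = 4·2·5·1 = 40 ≡ 7, so v_5 = 7^{−1} = 8 (mod 11).
  v = [5, 1, 9, 10, 8].
Step 2: syndromes of r = [10, 0, 5, 2, 4] (all sums mod 11).
  S_0 = Σ v_i r_i = 5·10 + 1·0 + 9·5 + 10·2 + 8·4 = 147 ≡ 4.
  S_1 = Σ v_i α_i r_i = 5·2·10 + 1·4·0 + 9·1·5 + 10·5·2 + 8·6·4 = 437 ≡ 8.
  α_i^2 mod 11 = [4, 5, 1, 3, 3].
  S_2 = Σ v_i α_i^2 r_i = 5·4·10 + 1·5·0 + 9·1·5 + 10·3·2 + 8·3·4 = 401 ≡ 5.
  S = (4, 8, 5) ≠ 0, so r is not a codeword (an error is present).
Step 3: locate the error. For a single error e at position i, S_ℓ = v_i·e·α_i^ℓ, so α_err = S_1/S_0.
  S_0^{−1} = 4^{−1} = 3 (mod 11), so α_err = 8·3 = 24 ≡ 2 = α_1. Error position i = 1.
  Consistency check: S_2/S_1 = 5·7 = 35 ≡ 2 = α_err ✓ (single-error assumption holds).
Step 4: error magnitude e = S_0/v_1 = S_0·∏_{j≠1}(α_1 − α_j) = 4·9 = 36 ≡ 3 (mod 11).
Step 5: correct position 1: c_1 = r_1 − e = 10 − 3 ≡ 7 (mod 11). Hence c = [7, 0, 5, 2, 4].
  Check: interpolating c through the α_i gives m(x) = 3 + 2·x (degree < 2) with m(α_i) = c_i for every i, so c is indeed a codeword.


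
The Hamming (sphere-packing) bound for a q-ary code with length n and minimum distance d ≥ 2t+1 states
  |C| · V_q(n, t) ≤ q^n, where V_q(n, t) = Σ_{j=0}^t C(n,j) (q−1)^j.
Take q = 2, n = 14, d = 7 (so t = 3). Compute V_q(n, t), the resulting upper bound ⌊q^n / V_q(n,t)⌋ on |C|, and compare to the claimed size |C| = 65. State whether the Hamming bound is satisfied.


V_q(n, t) = 470, q^n = 16384, Hamming bound = 34, |C| = 65 > bound (violated).

Step 1: Compute V_q(n, t) = Σ_{j=0}^3 C(n, j) (q−1)^j.
  j = 0: C(14,0)·(1)^0 = 1·1 = 1.
  j = 1: C(14,1)·(1)^1 = 14·1 = 14.
  j = 2: C(14,2)·(1)^2 = 91·1 = 91.
  j = 3: C(14,3)·(1)^3 = 364·1 = 364.
  V_q(n, t) = 1 + 14 + 91 + 364 = 470.
Step 2: q^n = 2^14 = 16384.
Step 3: Hamming bound ⌊q^n / V_q(n,t)⌋ = ⌊16384/470⌋ = 34.
Step 4: Compare |C| = 65 to 34: violated.
The claimed |C| lies above the Hamming bound, so no 2-ary code of length 14 with d ≥ 7 can have 65 codewords.


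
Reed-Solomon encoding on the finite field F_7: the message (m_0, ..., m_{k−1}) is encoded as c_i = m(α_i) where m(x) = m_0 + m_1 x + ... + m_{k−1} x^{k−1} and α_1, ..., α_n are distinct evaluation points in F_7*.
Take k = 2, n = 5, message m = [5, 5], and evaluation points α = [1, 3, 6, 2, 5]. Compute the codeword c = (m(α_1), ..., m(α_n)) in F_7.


c = [3, 6, 0, 1, 2]

Message polynomial: m(x) = 5 + 5·x (mod 7).
For each evaluation point α_i, compute m(α_i) mod 7:
  α_1 = 1: Horner steps 5 → 3, so m(1) = 3.
  α_2 = 3: Horner steps 5 → 6, so m(3) = 6.
  α_3 = 6: Horner steps 5 → 0, so m(6) = 0.
  α_4 = 2: Horner steps 5 → 1, so m(2) = 1.
  α_5 = 5: Horner steps 5 → 2, so m(5) = 2.
Codeword c = [3, 6, 0, 1, 2] ∈ F_7^5.


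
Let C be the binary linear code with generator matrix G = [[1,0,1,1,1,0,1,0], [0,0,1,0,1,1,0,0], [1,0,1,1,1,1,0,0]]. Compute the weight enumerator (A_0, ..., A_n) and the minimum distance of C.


Weight distribution: A_0 = 1, A_2 = 2, A_3 = 2, A_4 = 1, A_5 = 2. Minimum distance d = 2.

Enumerate all 2^3 = 8 messages m ∈ F_2^3.
For each, compute codeword c = mG in F_2^8, then tally its weight.
  m = 000 → c = 00000000, weight = 0.
  m = 100 → c = 10111010, weight = 5.
  m = 010 → c = 00101100, weight = 3.
  m = 110 → c = 10010110, weight = 4.
  m = 001 → c = 10111100, weight = 5.
  m = 101 → c = 00000110, weight = 2.
  m = 011 → c = 10010000, weight = 2.
  m = 111 → c = 00101010, weight = 3.
Tally weights:
  weight 0: 1 codewords.
  weight 2: 2 codewords.
  weight 3: 2 codewords.
  weight 4: 1 codewords.
  weight 5: 2 codewords.
Minimum distance d = smallest w > 0 with A_w > 0 = 2.
Sanity: Σ A_w = 8 = 2^3 = 8 ✓.


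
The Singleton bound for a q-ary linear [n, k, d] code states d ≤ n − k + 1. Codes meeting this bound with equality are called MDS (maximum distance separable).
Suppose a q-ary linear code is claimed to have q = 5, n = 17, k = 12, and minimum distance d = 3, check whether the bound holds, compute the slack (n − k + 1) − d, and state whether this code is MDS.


Singleton RHS = n − k + 1 = 6, slack = 3, bound satisfied, not MDS.

Singleton bound: d ≤ n − k + 1.
Here n = 17, k = 12, so n − k + 1 = 6.
Given d = 3, check d ≤ 6: YES.
Slack = (n − k + 1) − d = 3.
The code is NOT MDS (slack = 3 > 0).
Description: the claimed parameters are [17, 12, 3]_5; such a code would be non-MDS.


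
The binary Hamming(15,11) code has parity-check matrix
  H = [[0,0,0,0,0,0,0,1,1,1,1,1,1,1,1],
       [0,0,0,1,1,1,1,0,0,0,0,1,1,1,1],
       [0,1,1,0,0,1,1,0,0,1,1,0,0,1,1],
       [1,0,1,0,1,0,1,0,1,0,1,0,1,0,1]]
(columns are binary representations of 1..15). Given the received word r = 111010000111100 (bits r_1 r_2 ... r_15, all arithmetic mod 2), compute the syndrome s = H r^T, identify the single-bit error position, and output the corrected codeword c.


s = (0, 1, 0, 1)^T, error position = 5, corrected codeword c = 111000000111100

Compute s = H r^T mod 2 one row at a time:
  s_1 = 0 + 0 + 1 + 1 + 1 + 1 + 0 + 0 = 4 ≡ 0 (mod 2).
  s_2 = 0 + 1 + 0 + 0 + 1 + 1 + 0 + 0 = 3 ≡ 1 (mod 2).
  s_3 = 1 + 1 + 0 + 0 + 1 + 1 + 0 + 0 = 4 ≡ 0 (mod 2).
  s_4 = 1 + 1 + 1 + 0 + 0 + 1 + 1 + 0 = 5 ≡ 1 (mod 2).
s = (0, 1, 0, 1)^T — this equals column 5 of H (binary 0101), so error is at position 5.
Correct: flip bit 5 of r = 111010000111100 to get c = 111000000111100.


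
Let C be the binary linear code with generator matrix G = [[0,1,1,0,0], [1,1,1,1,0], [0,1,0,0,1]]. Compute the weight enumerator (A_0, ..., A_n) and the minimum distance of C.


Weight distribution: A_0 = 1, A_2 = 4, A_4 = 3. Minimum distance d = 2.

Enumerate all 2^3 = 8 messages m ∈ F_2^3.
For each, compute codeword c = mG in F_2^5, then tally its weight.
  m = 000 → c = 00000, weight = 0.
  m = 100 → c = 01100, weight = 2.
  m = 010 → c = 11110, weight = 4.
  m = 110 → c = 10010, weight = 2.
  m = 001 → c = 01001, weight = 2.
  m = 101 → c = 00101, weight = 2.
  m = 011 → c = 10111, weight = 4.
  m = 111 → c = 11011, weight = 4.
Tally weights:
  weight 0: 1 codewords.
  weight 2: 4 codewords.
  weight 4: 3 codewords.
Minimum distance d = smallest w > 0 with A_w > 0 = 2.
Sanity: Σ A_w = 8 = 2^3 = 8 ✓.


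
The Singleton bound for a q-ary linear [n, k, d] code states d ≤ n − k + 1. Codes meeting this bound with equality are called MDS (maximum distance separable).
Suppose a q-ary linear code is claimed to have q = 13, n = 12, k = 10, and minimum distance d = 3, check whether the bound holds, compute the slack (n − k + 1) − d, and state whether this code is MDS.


Singleton RHS = n − k + 1 = 3, slack = 0, bound satisfied, MDS.

Singleton bound: d ≤ n − k + 1.
Here n = 12, k = 10, so n − k + 1 = 3.
Given d = 3, check d ≤ 3: YES.
Slack = (n − k + 1) − d = 0.
The code is MDS (slack = 0).
Description: the claimed parameters are [12, 10, 3]_13; such a code would be MDS (meets Singleton bound).


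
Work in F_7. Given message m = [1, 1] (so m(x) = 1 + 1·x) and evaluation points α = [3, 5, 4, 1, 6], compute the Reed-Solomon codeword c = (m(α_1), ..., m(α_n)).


c = [4, 6, 5, 2, 0]

Message polynomial: m(x) = 1 + 1·x (mod 7).
For each evaluation point α_i, compute m(α_i) mod 7:
  α_1 = 3: Horner steps 1 → 4, so m(3) = 4.
  α_2 = 5: Horner steps 1 → 6, so m(5) = 6.
  α_3 = 4: Horner steps 1 → 5, so m(4) = 5.
  α_4 = 1: Horner steps 1 → 2, so m(1) = 2.
  α_5 = 6: Horner steps 1 → 0, so m(6) = 0.
Codeword c = [4, 6, 5, 2, 0] ∈ F_7^5.


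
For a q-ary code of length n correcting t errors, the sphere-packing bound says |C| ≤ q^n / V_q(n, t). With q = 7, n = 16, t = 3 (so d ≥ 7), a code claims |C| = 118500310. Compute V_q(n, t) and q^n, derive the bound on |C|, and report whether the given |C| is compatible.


V_q(n, t) = 125377, q^n = 33232930569601, Hamming bound = 265064011, |C| = 118500310 ≤ bound (satisfied).

Step 1: Compute V_q(n, t) = Σ_{j=0}^3 C(n, j) (q−1)^j.
  j = 0: C(16,0)·(6)^0 = 1·1 = 1.
  j = 1: C(16,1)·(6)^1 = 16·6 = 96.
  j = 2: C(16,2)·(6)^2 = 120·36 = 4320.
  j = 3: C(16,3)·(6)^3 = 560·216 = 120960.
  V_q(n, t) = 1 + 96 + 4320 + 120960 = 125377.
Step 2: q^n = 7^16 = 33232930569601.
Step 3: Hamming bound ⌊q^n / V_q(n,t)⌋ = ⌊33232930569601/125377⌋ = 265064011.
Step 4: Compare |C| = 118500310 to 265064011: satisfied.
The claimed |C| lies below the Hamming bound.


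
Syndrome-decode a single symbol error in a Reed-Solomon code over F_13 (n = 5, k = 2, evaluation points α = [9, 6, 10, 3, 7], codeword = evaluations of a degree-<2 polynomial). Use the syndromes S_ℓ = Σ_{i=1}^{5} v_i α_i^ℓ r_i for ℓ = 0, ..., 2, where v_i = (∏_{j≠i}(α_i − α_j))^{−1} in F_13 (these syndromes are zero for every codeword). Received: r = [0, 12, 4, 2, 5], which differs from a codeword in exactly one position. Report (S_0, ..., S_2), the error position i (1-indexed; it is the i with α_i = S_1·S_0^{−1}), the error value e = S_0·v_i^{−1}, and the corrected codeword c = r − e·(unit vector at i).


S = (8, 9, 2), error at position 2, error magnitude e = 11, c = [0, 1, 4, 2, 5].

Step 1: column multipliers v_i = (∏_{j≠i}(α_i − α_j))^{−1} mod 13.
  i = 1 (α = 9): (9−6)(9−10)(9−3)(9−7) = 3·(−1)·6·2 = −36 ≡ 3, so v_1 = 3^{−1} = 9 (mod 13).
  i = 2 (α = 6): (6−9)(6−10)(6−3)(6−7) = (−3)·(−4)·3·(−1) = −36 ≡ 3, so v_2 = 3^{−1} = 9 (mod 13).
  i = 3 (α = 10): (10−9)(10−6)(10−3)(10−7) = 1·4·7·3 = 84 ≡ 6, so v_3 = 6^{−1} = 11 (mod 13).
  i = 4 (α = 3): (3−9)(3−6)(3−10)(3−7) = (−6)·(−3)·(−7)·(−4) = 504 ≡ 10, so v_4 = 10^{−1} = 4 (mod 13).
  i = 5 (α = 7): (7−9)(7−6)(7−10)(7−3) = (−2)·1·(−3)·4 = 24 ≡ 11, so v_5 = 11^{−1} = 6 (mod 13).
  v = [9, 9, 11, 4, 6].
Step 2: syndromes of r = [0, 12, 4, 2, 5] (all sums mod 13).
  S_0 = Σ v_i r_i = 9·0 + 9·12 + 11·4 + 4·2 + 6·5 = 190 ≡ 8.
  S_1 = Σ v_i α_i r_i = 9·9·0 + 9·6·12 + 11·10·4 + 4·3·2 + 6·7·5 = 1322 ≡ 9.
  α_i^2 mod 13 = [3, 10, 9, 9, 10].
  S_2 = Σ v_i α_i^2 r_i = 9·3·0 + 9·10·12 + 11·9·4 + 4·9·2 + 6·10·5 = 1848 ≡ 2.
  S = (8, 9, 2) ≠ 0, so r is not a codeword (an error is present).
Step 3: locate the error. For a single error e at position i, S_ℓ = v_i·e·α_i^ℓ, so α_err = S_1/S_0.
  S_0^{−1} = 8^{−1} = 5 (mod 13), so α_err = 9·5 = 45 ≡ 6 = α_2. Error position i = 2.
  Consistency check: S_2/S_1 = 2·3 = 6 ≡ 6 = α_err ✓ (single-error assumption holds).
Step 4: error magnitude e = S_0/v_2 = S_0·∏_{j≠2}(α_2 − α_j) = 8·3 = 24 ≡ 11 (mod 13).
Step 5: correct position 2: c_2 = r_2 − e = 12 − 11 ≡ 1 (mod 13). Hence c = [0, 1, 4, 2, 5].
  Check: interpolating c through the α_i gives m(x) = 3 + 4·x (degree < 2) with m(α_i) = c_i for every i, so c is indeed a codeword.
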